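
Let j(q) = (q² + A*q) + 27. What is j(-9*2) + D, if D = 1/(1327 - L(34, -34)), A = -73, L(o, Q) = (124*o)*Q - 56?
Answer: 240970456/144727 ≈ 1665.0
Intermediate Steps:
L(o, Q) = -56 + 124*Q*o (L(o, Q) = 124*Q*o - 56 = -56 + 124*Q*o)
D = 1/144727 (D = 1/(1327 - (-56 + 124*(-34)*34)) = 1/(1327 - (-56 - 143344)) = 1/(1327 - 1*(-143400)) = 1/(1327 + 143400) = 1/144727 ≈ 6.9096e-6)
j(q) = 27 + q² - 73*q (j(q) = (q² - 73*q) + 27 = 27 + q² - 73*q)
j(-9*2) + D = (27 + (-9*2)² - (-657)*2) + 1/144727 = (27 + (-18)² - 73*(-18)) + 1/144727 = (27 + 324 + 1314) + 1/144727 = 1665 + 1/144727 = 240970456/144727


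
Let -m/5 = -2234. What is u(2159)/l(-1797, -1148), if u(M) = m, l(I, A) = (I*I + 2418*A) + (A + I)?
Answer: 1117/45040 ≈ 0.024800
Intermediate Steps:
l(I, A) = I + I² + 2419*A (l(I, A) = (I² + 2418*A) + (A + I) = I + I² + 2419*A)
m = 11170 (m = -5*(-2234) = 11170)
u(M) = 11170
u(2159)/l(-1797, -1148) = 11170/(-1797 + (-1797)² + 2419*(-1148)) = 11170/(-1797 + 3229209 - 2777012) = 11170/450400 = 11170*(1/450400) = 1117/45040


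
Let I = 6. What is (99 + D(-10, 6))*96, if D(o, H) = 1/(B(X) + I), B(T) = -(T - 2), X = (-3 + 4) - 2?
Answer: 28544/3 ≈ 9514.7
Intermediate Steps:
X = -1 (X = 1 - 2 = -1)
B(T) = 2 - T (B(T) = -(-2 + T) = 2 - T)
D(o, H) = ⅑ (D(o, H) = 1/((2 - 1*(-1)) + 6) = 1/((2 + 1) + 6) = 1/(3 + 6) = 1/9 = ⅑)
(99 + D(-10, 6))*96 = (99 + ⅑)*96 = (892/9)*96 = 28544/3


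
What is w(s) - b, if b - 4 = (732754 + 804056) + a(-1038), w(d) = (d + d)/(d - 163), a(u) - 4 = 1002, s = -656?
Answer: -1259473268/819 ≈ -1.5378e+6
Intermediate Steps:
a(u) = 1006 (a(u) = 4 + 1002 = 1006)
w(d) = 2*d/(-163 + d) (w(d) = (2*d)/(-163 + d) = 2*d/(-163 + d))
b = 1537820 (b = 4 + ((732754 + 804056) + 1006) = 4 + (1536810 + 1006) = 4 + 1537816 = 1537820)
w(s) - b = 2*(-656)/(-163 - 656) - 1*1537820 = 2*(-656)/(-819) - 1537820 = 2*(-656)*(-1/819) - 1537820 = 1312/819 - 1537820 = -1259473268/819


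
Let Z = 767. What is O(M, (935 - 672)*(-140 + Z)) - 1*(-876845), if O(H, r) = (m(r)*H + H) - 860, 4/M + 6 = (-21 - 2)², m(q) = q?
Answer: 458799763/523 ≈ 8.7725e+5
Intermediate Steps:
M = 4/523 (M = 4/(-6 + (-21 - 2)²) = 4/(-6 + (-23)²) = 4/(-6 + 529) = 4/523 ≈ 0.0076482)
O(H, r) = -860 + H + H*r (O(H, r) = (r*H + H) - 860 = (H*r + H) - 860 = (H + H*r) - 860 = -860 + H + H*r)
O(M, (935 - 672)*(-140 + Z)) - 1*(-876845) = (-860 + 4/523 + 4*((935 - 672)*(-140 + 767))/523) - 1*(-876845) = (-860 + 4/523 + 4*(263*627)/523) + 876845 = (-860 + 4/523 + (4/523)*164901) + 876845 = (-860 + 4/523 + 659604/523) + 876845 = 209828/523 + 876845 = 458799763/523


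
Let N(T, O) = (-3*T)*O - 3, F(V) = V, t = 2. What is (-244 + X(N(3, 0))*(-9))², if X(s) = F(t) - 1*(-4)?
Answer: 88804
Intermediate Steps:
N(T, O) = -3 - 3*O*T (N(T, O) = -3*O*T - 3 = -3 - 3*O*T)
X(s) = 6 (X(s) = 2 - 1*(-4) = 2 + 4 = 6)
(-244 + X(N(3, 0))*(-9))² = (-244 + 6*(-9))² = (-244 - 54)² = (-298)² = 88804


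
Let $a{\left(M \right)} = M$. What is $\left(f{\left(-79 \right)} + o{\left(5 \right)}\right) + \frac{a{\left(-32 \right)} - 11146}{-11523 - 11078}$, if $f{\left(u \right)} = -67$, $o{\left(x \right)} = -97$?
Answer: $- \frac{3695386}{22601} \approx -163.51$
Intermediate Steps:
$\left(f{\left(-79 \right)} + o{\left(5 \right)}\right) + \frac{a{\left(-32 \right)} - 11146}{-11523 - 11078} = \left(-67 - 97\right) + \frac{-32 - 11146}{-11523 - 11078} = -164 - \frac{11178}{-22601} = -164 - - \frac{11178}{22601} = -164 + \frac{11178}{22601} = - \frac{3695386}{22601}$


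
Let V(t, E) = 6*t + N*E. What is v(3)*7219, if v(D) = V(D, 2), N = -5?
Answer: 57752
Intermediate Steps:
V(t, E) = -5*E + 6*t (V(t, E) = 6*t - 5*E = -5*E + 6*t)
v(D) = -10 + 6*D (v(D) = -5*2 + 6*D = -10 + 6*D)
v(3)*7219 = (-10 + 6*3)*7219 = (-10 + 18)*7219 = 8*7219 = 57752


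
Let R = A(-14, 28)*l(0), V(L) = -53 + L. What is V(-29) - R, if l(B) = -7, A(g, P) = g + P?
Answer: 16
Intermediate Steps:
A(g, P) = P + g
R = -98 (R = (28 - 14)*(-7) = 14*(-7) = -98)
V(-29) - R = (-53 - 29) - 1*(-98) = -82 + 98 = 16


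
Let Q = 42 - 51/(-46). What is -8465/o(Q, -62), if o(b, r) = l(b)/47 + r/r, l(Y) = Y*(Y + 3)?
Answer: -168372236/861079 ≈ -195.54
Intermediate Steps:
l(Y) = Y*(3 + Y)
Q = 1983/46 (Q = 42 - 51*(-1)/46 = 42 - 1*(-51/46) = 42 + 51/46 = 1983/46 ≈ 43.109)
o(b, r) = 1 + b*(3 + b)/47 (o(b, r) = (b*(3 + b))/47 + r/r = (b*(3 + b))*(1/47) + 1 = b*(3 + b)/47 + 1 = 1 + b*(3 + b)/47)
-8465/o(Q, -62) = -8465/(1 + (1/47)*(1983/46)*(3 + 1983/46)) = -8465/(1 + (1/47)*(1983/46)*(2121/46)) = -8465/(1 + 4205943/99452) = -8465/4305395/99452 = -8465*99452/4305395 = -168372236/861079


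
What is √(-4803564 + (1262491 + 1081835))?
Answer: I*√2459238 ≈ 1568.2*I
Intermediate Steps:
√(-4803564 + (1262491 + 1081835)) = √(-4803564 + 2344326) = √(-2459238) = I*√2459238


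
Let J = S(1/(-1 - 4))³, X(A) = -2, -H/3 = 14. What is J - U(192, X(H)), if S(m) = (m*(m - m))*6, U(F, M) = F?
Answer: -192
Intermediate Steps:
H = -42 (H = -3*14 = -42)
S(m) = 0 (S(m) = (m*0)*6 = 0*6 = 0)
J = 0 (J = 0³ = 0)
J - U(192, X(H)) = 0 - 1*192 = 0 - 192 = -192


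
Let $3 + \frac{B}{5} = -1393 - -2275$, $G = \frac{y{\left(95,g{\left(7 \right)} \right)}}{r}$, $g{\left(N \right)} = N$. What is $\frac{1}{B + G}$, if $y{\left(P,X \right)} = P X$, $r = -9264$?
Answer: $\frac{9264}{40714615} \approx 0.00022753$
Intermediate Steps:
$G = - \frac{665}{9264}$ ($G = \frac{95 \cdot 7}{-9264} = 665 \left(- \frac{1}{9264}\right) = - \frac{665}{9264} \approx -0.071783$)
$B = 4395$ ($B = -15 + 5 \left(-1393 - -2275\right) = -15 + 5 \left(-1393 + 2275\right) = -15 + 5 \cdot 882 = -15 + 4410 = 4395$)
$\frac{1}{B + G} = \frac{1}{4395 - \frac{665}{9264}} = \frac{1}{\frac{40714615}{9264}} = \frac{9264}{40714615}$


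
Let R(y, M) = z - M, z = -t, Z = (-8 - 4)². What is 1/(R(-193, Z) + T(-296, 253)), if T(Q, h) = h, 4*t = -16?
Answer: 1/113 ≈ 0.0088496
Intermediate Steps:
t = -4 (t = (¼)*(-16) = -4)
Z = 144 (Z = (-12)² = 144)
z = 4 (z = -1*(-4) = 4)
R(y, M) = 4 - M
1/(R(-193, Z) + T(-296, 253)) = 1/((4 - 1*144) + 253) = 1/((4 - 144) + 253) = 1/(-140 + 253) = 1/113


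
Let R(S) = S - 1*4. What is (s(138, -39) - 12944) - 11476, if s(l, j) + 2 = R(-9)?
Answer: -24435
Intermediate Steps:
R(S) = -4 + S (R(S) = S - 4 = -4 + S)
s(l, j) = -15 (s(l, j) = -2 + (-4 - 9) = -2 - 13 = -15)
(s(138, -39) - 12944) - 11476 = (-15 - 12944) - 11476 = -12959 - 11476 = -24435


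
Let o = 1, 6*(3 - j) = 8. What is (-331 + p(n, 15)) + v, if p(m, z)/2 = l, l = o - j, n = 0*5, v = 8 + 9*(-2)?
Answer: -1027/3 ≈ -342.33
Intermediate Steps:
j = 5/3 (j = 3 - 1/6*8 = 3 - 4/3 = 5/3 ≈ 1.6667)
v = -10 (v = 8 - 18 = -10)
n = 0
l = -2/3 (l = 1 - 1*5/3 = 1 - 5/3 = -2/3 ≈ -0.66667)
p(m, z) = -4/3 (p(m, z) = 2*(-2/3) = -4/3)
(-331 + p(n, 15)) + v = (-331 - 4/3) - 10 = -997/3 - 10 = -1027/3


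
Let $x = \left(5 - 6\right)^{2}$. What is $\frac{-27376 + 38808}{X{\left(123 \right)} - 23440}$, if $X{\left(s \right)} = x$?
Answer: $- \frac{11432}{23439} \approx -0.48773$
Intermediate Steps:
$x = 1$ ($x = \left(-1\right)^{2} = 1$)
$X{\left(s \right)} = 1$
$\frac{-27376 + 38808}{X{\left(123 \right)} - 23440} = \frac{-27376 + 38808}{1 - 23440} = \frac{11432}{-23439} = 11432 \left(- \frac{1}{23439}\right) = - \frac{11432}{23439}$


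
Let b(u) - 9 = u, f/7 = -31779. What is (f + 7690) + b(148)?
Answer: -214606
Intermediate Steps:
f = -222453 (f = 7*(-31779) = -222453)
b(u) = 9 + u
(f + 7690) + b(148) = (-222453 + 7690) + (9 + 148) = -214763 + 157 = -214606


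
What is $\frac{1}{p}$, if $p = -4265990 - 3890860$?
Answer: $- \frac{1}{8156850} \approx -1.226 \cdot 10^{-7}$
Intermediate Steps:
$p = -8156850$
$\frac{1}{p} = \frac{1}{-8156850} = - \frac{1}{8156850}$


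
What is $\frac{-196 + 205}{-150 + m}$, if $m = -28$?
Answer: $- \frac{9}{178} \approx -0.050562$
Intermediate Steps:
$\frac{-196 + 205}{-150 + m} = \frac{-196 + 205}{-150 - 28} = \frac{9}{-178} = 9 \left(- \frac{1}{178}\right) = - \frac{9}{178}$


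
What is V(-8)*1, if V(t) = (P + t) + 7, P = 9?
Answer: 8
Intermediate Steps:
V(t) = 16 + t (V(t) = (9 + t) + 7 = 16 + t)
V(-8)*1 = (16 - 8)*1 = 8*1 = 8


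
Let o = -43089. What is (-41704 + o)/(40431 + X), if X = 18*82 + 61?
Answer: -84793/41968 ≈ -2.0204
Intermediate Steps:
X = 1537 (X = 1476 + 61 = 1537)
(-41704 + o)/(40431 + X) = (-41704 - 43089)/(40431 + 1537) = -84793/41968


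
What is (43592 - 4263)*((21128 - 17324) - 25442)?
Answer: -851000902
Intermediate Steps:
(43592 - 4263)*((21128 - 17324) - 25442) = 39329*(3804 - 25442) = 39329*(-21638) = -851000902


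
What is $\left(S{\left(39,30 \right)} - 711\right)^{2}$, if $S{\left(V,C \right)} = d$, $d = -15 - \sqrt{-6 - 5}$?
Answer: $\left(726 + i \sqrt{11}\right)^{2} \approx 5.2707 \cdot 10^{5} + 4816.0 i$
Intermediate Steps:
$d = -15 - i \sqrt{11}$ ($d = -15 - \sqrt{-11} = -15 - i \sqrt{11} \approx -15.0 - 3.3166 i$)
$S{\left(V,C \right)} = -15 - i \sqrt{11}$
$\left(S{\left(39,30 \right)} - 711\right)^{2} = \left(\left(-15 - i \sqrt{11}\right) - 711\right)^{2} = \left(-726 - i \sqrt{11}\right)^{2}$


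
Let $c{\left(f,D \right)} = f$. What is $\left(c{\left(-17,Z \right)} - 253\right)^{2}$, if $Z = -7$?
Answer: $72900$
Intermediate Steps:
$\left(c{\left(-17,Z \right)} - 253\right)^{2} = \left(-17 - 253\right)^{2} = \left(-270\right)^{2} = 72900$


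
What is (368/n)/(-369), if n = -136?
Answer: 46/6273 ≈ 0.0073330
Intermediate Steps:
(368/n)/(-369) = (368/(-136))/(-369) = (368*(-1/136))*(-1/369) = -46/17*(-1/369) = 46/6273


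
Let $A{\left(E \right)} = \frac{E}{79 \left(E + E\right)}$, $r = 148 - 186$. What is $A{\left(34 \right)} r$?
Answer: $- \frac{19}{79} \approx -0.24051$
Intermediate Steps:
$r = -38$
$A{\left(E \right)} = \frac{1}{158}$ ($A{\left(E \right)} = \frac{E}{79 \cdot 2 E} = \frac{E}{158 E} = E \frac{1}{158 E} = \frac{1}{158}$)
$A{\left(34 \right)} r = \frac{1}{158} \left(-38\right) = - \frac{19}{79}$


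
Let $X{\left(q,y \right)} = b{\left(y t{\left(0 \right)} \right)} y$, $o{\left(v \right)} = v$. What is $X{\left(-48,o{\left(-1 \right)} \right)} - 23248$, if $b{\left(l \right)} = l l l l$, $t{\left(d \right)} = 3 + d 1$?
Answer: $-23329$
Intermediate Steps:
$t{\left(d \right)} = 3 + d$
$b{\left(l \right)} = l^{4}$ ($b{\left(l \right)} = l l^{2} l = l^{3} l = l^{4}$)
$X{\left(q,y \right)} = 81 y^{5}$ ($X{\left(q,y \right)} = \left(y \left(3 + 0\right)\right)^{4} y = \left(y 3\right)^{4} y = \left(3 y\right)^{4} y = 81 y^{4} y = 81 y^{5}$)
$X{\left(-48,o{\left(-1 \right)} \right)} - 23248 = 81 \left(-1\right)^{5} - 23248 = 81 \left(-1\right) - 23248 = -81 - 23248 = -23329$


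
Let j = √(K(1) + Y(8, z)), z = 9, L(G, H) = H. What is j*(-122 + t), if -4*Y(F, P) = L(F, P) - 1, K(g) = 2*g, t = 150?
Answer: 0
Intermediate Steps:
Y(F, P) = ¼ - P/4 (Y(F, P) = -(P - 1)/4 = -(-1 + P)/4 = ¼ - P/4)
j = 0 (j = √(2*1 + (¼ - ¼*9)) = √(2 + (¼ - 9/4)) = √(2 - 2) = √0 = 0)
j*(-122 + t) = 0*(-122 + 150) = 0*28 = 0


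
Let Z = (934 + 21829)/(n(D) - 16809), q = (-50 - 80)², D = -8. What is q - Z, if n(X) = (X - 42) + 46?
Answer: 16715439/989 ≈ 16901.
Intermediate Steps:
q = 16900 (q = (-130)² = 16900)
n(X) = 4 + X (n(X) = (-42 + X) + 46 = 4 + X)
Z = -1339/989 (Z = (934 + 21829)/((4 - 8) - 16809) = 22763/(-4 - 16809) = 22763/(-16813) = 22763*(-1/16813) = -1339/989 ≈ -1.3539)
q - Z = 16900 - 1*(-1339/989) = 16900 + 1339/989 = 16715439/989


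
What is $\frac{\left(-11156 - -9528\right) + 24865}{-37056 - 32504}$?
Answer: $- \frac{23237}{69560} \approx -0.33406$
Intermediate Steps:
$\frac{\left(-11156 - -9528\right) + 24865}{-37056 - 32504} = \frac{\left(-11156 + 9528\right) + 24865}{-69560} = \left(-1628 + 24865\right) \left(- \frac{1}{69560}\right) = 23237 \left(- \frac{1}{69560}\right) = - \frac{23237}{69560}$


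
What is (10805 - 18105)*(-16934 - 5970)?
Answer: 167199200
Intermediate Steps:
(10805 - 18105)*(-16934 - 5970) = -7300*(-22904) = 167199200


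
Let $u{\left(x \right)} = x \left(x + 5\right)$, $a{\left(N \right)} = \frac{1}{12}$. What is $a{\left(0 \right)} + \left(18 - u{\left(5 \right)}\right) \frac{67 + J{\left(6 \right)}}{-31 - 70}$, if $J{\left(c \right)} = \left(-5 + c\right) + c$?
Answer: $\frac{28517}{1212} \approx 23.529$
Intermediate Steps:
$J{\left(c \right)} = -5 + 2 c$
$a{\left(N \right)} = \frac{1}{12}$
$u{\left(x \right)} = x \left(5 + x\right)$
$a{\left(0 \right)} + \left(18 - u{\left(5 \right)}\right) \frac{67 + J{\left(6 \right)}}{-31 - 70} = \frac{1}{12} + \left(18 - 5 \left(5 + 5\right)\right) \frac{67 + \left(-5 + 2 \cdot 6\right)}{-31 - 70} = \frac{1}{12} + \left(18 - 5 \cdot 10\right) \frac{67 + \left(-5 + 12\right)}{-101} = \frac{1}{12} + \left(18 - 50\right) \left(67 + 7\right) \left(- \frac{1}{101}\right) = \frac{1}{12} + \left(18 - 50\right) 74 \left(- \frac{1}{101}\right) = \frac{1}{12} - - \frac{2368}{101} = \frac{1}{12} + \frac{2368}{101} = \frac{28517}{1212}$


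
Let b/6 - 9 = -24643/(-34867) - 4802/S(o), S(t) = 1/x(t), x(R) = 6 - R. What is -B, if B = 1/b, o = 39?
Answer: -34867/33153434808 ≈ -1.0517e-6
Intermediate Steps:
S(t) = 1/(6 - t)
b = 33153434808/34867 (b = 54 + 6*(-24643/(-34867) - 4802/((-1/(-6 + 39)))) = 54 + 6*(-24643*(-1/34867) - 4802/((-1/33))) = 54 + 6*(24643/34867 - 4802/((-1*1/33))) = 54 + 6*(24643/34867 - 4802/(-1/33)) = 54 + 6*(24643/34867 - 4802*(-33)) = 54 + 6*(24643/34867 + 158466) = 54 + 6*(5525258665/34867) = 54 + 33151551990/34867 = 33153434808/34867 ≈ 9.5085e+5)
B = 34867/33153434808 (B = 1/(33153434808/34867) = 34867/33153434808 ≈ 1.0517e-6)
-B = -1*34867/33153434808 = -34867/33153434808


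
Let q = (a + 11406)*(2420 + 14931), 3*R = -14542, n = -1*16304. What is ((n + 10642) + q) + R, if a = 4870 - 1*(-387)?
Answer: 867327611/3 ≈ 2.8911e+8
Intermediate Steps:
n = -16304
R = -14542/3 (R = (⅓)*(-14542) = -14542/3 ≈ -4847.3)
a = 5257 (a = 4870 + 387 = 5257)
q = 289119713 (q = (5257 + 11406)*(2420 + 14931) = 16663*17351 = 289119713)
((n + 10642) + q) + R = ((-16304 + 10642) + 289119713) - 14542/3 = (-5662 + 289119713) - 14542/3 = 289114051 - 14542/3 = 867327611/3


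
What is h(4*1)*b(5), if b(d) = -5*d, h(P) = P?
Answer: -100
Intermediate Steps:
h(4*1)*b(5) = (4*1)*(-5*5) = 4*(-25) = -100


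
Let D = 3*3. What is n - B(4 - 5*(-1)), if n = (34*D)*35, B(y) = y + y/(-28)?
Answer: 299637/28 ≈ 10701.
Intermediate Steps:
D = 9
B(y) = 27*y/28 (B(y) = y + y*(-1/28) = y - y/28 = 27*y/28)
n = 10710 (n = (34*9)*35 = 306*35 = 10710)
n - B(4 - 5*(-1)) = 10710 - 27*(4 - 5*(-1))/28 = 10710 - 27*(4 + 5)/28 = 10710 - 27*9/28 = 10710 - 1*243/28 = 10710 - 243/28 = 299637/28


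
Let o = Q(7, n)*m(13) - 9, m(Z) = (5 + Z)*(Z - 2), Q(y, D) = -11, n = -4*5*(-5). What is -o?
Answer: 2187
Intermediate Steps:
n = 100 (n = -20*(-5) = 100)
m(Z) = (-2 + Z)*(5 + Z) (m(Z) = (5 + Z)*(-2 + Z) = (-2 + Z)*(5 + Z))
o = -2187 (o = -11*(-10 + 13² + 3*13) - 9 = -11*(-10 + 169 + 39) - 9 = -11*198 - 9 = -2178 - 9 = -2187)
-o = -1*(-2187) = 2187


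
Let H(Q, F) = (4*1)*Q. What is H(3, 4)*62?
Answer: 744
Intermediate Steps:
H(Q, F) = 4*Q
H(3, 4)*62 = (4*3)*62 = 12*62 = 744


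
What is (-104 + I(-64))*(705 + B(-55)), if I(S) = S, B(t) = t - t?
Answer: -118440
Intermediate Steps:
B(t) = 0
(-104 + I(-64))*(705 + B(-55)) = (-104 - 64)*(705 + 0) = -168*705 = -118440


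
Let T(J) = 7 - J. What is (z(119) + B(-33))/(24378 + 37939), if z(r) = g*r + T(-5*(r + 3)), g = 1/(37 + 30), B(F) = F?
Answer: 39247/4175239 ≈ 0.0093999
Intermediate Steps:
g = 1/67 ≈ 0.014925
z(r) = 22 + 336*r/67 (z(r) = r/67 + (7 - (-5)*(r + 3)) = r/67 + (7 - (-5)*(3 + r)) = r/67 + (7 - (-15 - 5*r)) = r/67 + (7 + (15 + 5*r)) = r/67 + (22 + 5*r) = 22 + 336*r/67)
(z(119) + B(-33))/(24378 + 37939) = ((22 + (336/67)*119) - 33)/(24378 + 37939) = ((22 + 39984/67) - 33)/62317 = (41458/67 - 33)*(1/62317) = (39247/67)*(1/62317) = 39247/4175239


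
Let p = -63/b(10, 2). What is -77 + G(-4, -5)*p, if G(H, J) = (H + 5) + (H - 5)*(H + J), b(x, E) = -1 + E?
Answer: -5243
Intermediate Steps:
p = -63 (p = -63/(-1 + 2) = -63/1 = -63*1 = -63)
G(H, J) = 5 + H + (-5 + H)*(H + J) (G(H, J) = (5 + H) + (-5 + H)*(H + J) = 5 + H + (-5 + H)*(H + J))
-77 + G(-4, -5)*p = -77 + (5 + (-4)**2 - 5*(-5) - 4*(-4) - 4*(-5))*(-63) = -77 + (5 + 16 + 25 + 16 + 20)*(-63) = -77 + 82*(-63) = -77 - 5166 = -5243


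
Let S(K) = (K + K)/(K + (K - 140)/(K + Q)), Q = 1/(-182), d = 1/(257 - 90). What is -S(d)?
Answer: 10/236860437 ≈ 4.2219e-8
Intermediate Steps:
d = 1/167 ≈ 0.0059880
Q = -1/182 ≈ -0.0054945
S(K) = 2*K/(K + (-140 + K)/(-1/182 + K)) (S(K) = (K + K)/(K + (K - 140)/(K - 1/182)) = (2*K)/(K + (-140 + K)/(-1/182 + K)) = 2*K/(K + (-140 + K)/(-1/182 + K)))
-S(d) = -2*(-1 + 182*(1/167))/(167*(-25480 + 181*(1/167) + 182*(1/167)²)) = -2*(-1 + 182/167)/(167*(-25480 + 181/167 + 182*(1/27889))) = -2*15/(167*(-25480 + 181/167 + 182/27889)*167) = -2*15/(167*(-710581311/27889)*167) = -2*(-27889)*15/(167*710581311*167) = -1*(-10/236860437) = 10/236860437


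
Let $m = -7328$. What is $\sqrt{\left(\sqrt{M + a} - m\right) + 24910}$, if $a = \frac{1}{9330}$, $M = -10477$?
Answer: $\frac{\sqrt{2806282438200 + 9330 i \sqrt{912011315970}}}{9330} \approx 179.55 + 0.28504 i$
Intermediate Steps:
$a = \frac{1}{9330} \approx 0.00010718$
$\sqrt{\left(\sqrt{M + a} - m\right) + 24910} = \sqrt{\left(\sqrt{-10477 + \frac{1}{9330}} - -7328\right) + 24910} = \sqrt{\left(\sqrt{- \frac{97750409}{9330}} + 7328\right) + 24910} = \sqrt{\left(\frac{i \sqrt{912011315970}}{9330} + 7328\right) + 24910} = \sqrt{\left(7328 + \frac{i \sqrt{912011315970}}{9330}\right) + 24910} = \sqrt{32238 + \frac{i \sqrt{912011315970}}{9330}}$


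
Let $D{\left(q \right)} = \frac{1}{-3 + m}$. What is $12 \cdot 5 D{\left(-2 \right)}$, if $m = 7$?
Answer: $15$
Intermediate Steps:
$D{\left(q \right)} = \frac{1}{4}$ ($D{\left(q \right)} = \frac{1}{-3 + 7} = \frac{1}{4}$)
$12 \cdot 5 D{\left(-2 \right)} = 12 \cdot 5 \cdot \frac{1}{4} = 60 \cdot \frac{1}{4} = 15$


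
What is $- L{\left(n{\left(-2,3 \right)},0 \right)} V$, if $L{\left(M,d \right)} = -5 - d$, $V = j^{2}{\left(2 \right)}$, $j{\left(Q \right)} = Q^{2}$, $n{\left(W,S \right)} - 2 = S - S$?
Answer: $80$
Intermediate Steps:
$n{\left(W,S \right)} = 2$ ($n{\left(W,S \right)} = 2 + \left(S - S\right) = 2 + 0 = 2$)
$V = 16$ ($V = \left(2^{2}\right)^{2} = 4^{2} = 16$)
$- L{\left(n{\left(-2,3 \right)},0 \right)} V = - \left(-5 - 0\right) 16 = - \left(-5 + 0\right) 16 = - \left(-5\right) 16 = \left(-1\right) \left(-80\right) = 80$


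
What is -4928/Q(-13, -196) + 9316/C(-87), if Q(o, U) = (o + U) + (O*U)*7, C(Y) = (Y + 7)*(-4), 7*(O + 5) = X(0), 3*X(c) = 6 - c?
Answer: 1289361/45520 ≈ 28.325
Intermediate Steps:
X(c) = 2 - c/3 (X(c) = (6 - c)/3 = 2 - c/3)
O = -33/7 (O = -5 + (2 - 1/3*0)/7 = -5 + (2 + 0)/7 = -5 + (1/7)*2 = -5 + 2/7 = -33/7 ≈ -4.7143)
C(Y) = -28 - 4*Y (C(Y) = (7 + Y)*(-4) = -28 - 4*Y)
Q(o, U) = o - 32*U (Q(o, U) = (o + U) - 33*U/7*7 = (U + o) - 33*U = o - 32*U)
-4928/Q(-13, -196) + 9316/C(-87) = -4928/(-13 - 32*(-196)) + 9316/(-28 - 4*(-87)) = -4928/(-13 + 6272) + 9316/(-28 + 348) = -4928/6259 + 9316/320 = -4928*1/6259 + 9316*(1/320) = -448/569 + 2329/80 = 1289361/45520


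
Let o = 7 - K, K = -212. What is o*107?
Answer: 23433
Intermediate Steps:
o = 219 (o = 7 - 1*(-212) = 7 + 212 = 219)
o*107 = 219*107 = 23433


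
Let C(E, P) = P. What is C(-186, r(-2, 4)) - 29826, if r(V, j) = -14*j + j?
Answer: -29878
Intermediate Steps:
r(V, j) = -13*j
C(-186, r(-2, 4)) - 29826 = -13*4 - 29826 = -52 - 29826 = -29878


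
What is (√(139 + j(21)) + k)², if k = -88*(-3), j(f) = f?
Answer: 69856 + 2112*√10 ≈ 76535.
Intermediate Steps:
k = 264
(√(139 + j(21)) + k)² = (√(139 + 21) + 264)² = (√160 + 264)² = (4*√10 + 264)² = (264 + 4*√10)²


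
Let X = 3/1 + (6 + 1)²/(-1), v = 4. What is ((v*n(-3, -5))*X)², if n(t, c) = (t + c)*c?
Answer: 54169600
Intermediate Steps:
n(t, c) = c*(c + t) (n(t, c) = (c + t)*c = c*(c + t))
X = -46 (X = 3*1 + 7²*(-1) = 3 + 49*(-1) = 3 - 49 = -46)
((v*n(-3, -5))*X)² = ((4*(-5*(-5 - 3)))*(-46))² = ((4*(-5*(-8)))*(-46))² = ((4*40)*(-46))² = (160*(-46))² = (-7360)² = 54169600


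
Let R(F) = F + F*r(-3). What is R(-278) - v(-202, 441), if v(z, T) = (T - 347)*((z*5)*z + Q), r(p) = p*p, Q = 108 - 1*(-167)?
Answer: -19206510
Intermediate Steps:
Q = 275 (Q = 108 + 167 = 275)
r(p) = p**2
v(z, T) = (-347 + T)*(275 + 5*z**2) (v(z, T) = (T - 347)*((z*5)*z + 275) = (-347 + T)*((5*z)*z + 275) = (-347 + T)*(5*z**2 + 275) = (-347 + T)*(275 + 5*z**2))
R(F) = 10*F (R(F) = F + F*(-3)**2 = F + F*9 = F + 9*F = 10*F)
R(-278) - v(-202, 441) = 10*(-278) - (-95425 - 1735*(-202)**2 + 275*441 + 5*441*(-202)**2) = -2780 - (-95425 - 1735*40804 + 121275 + 5*441*40804) = -2780 - (-95425 - 70794940 + 121275 + 89972820) = -2780 - 1*19203730 = -2780 - 19203730 = -19206510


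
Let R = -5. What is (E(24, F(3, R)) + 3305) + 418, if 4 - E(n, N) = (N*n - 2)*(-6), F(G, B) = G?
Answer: 4147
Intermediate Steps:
E(n, N) = -8 + 6*N*n (E(n, N) = 4 - (N*n - 2)*(-6) = 4 - (-2 + N*n)*(-6) = 4 - (12 - 6*N*n) = 4 + (-12 + 6*N*n) = -8 + 6*N*n)
(E(24, F(3, R)) + 3305) + 418 = ((-8 + 6*3*24) + 3305) + 418 = ((-8 + 432) + 3305) + 418 = (424 + 3305) + 418 = 3729 + 418 = 4147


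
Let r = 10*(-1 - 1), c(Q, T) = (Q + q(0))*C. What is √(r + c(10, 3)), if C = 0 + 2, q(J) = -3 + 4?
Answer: √2 ≈ 1.4142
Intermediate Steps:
q(J) = 1
C = 2
c(Q, T) = 2 + 2*Q (c(Q, T) = (Q + 1)*2 = (1 + Q)*2 = 2 + 2*Q)
r = -20 (r = 10*(-2) = -20)
√(r + c(10, 3)) = √(-20 + (2 + 2*10)) = √(-20 + (2 + 20)) = √(-20 + 22) = √2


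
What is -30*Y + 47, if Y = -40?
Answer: 1247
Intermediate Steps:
-30*Y + 47 = -30*(-40) + 47 = 1200 + 47 = 1247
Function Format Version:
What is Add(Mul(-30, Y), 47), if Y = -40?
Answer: 1247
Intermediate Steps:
Add(Mul(-30, Y), 47) = Add(Mul(-30, -40), 47) = Add(1200, 47) = 1247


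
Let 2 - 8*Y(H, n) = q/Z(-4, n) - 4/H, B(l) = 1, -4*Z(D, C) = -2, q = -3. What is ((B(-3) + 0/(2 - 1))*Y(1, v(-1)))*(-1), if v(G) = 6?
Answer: -3/2 ≈ -1.5000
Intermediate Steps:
Z(D, C) = ½ (Z(D, C) = -¼*(-2) = ½)
Y(H, n) = 1 + 1/(2*H) (Y(H, n) = ¼ - (-3/½ - 4/H)/8 = ¼ - (-3*2 - 4/H)/8 = ¼ - (-6 - 4/H)/8 = ¼ + (¾ + 1/(2*H)) = 1 + 1/(2*H))
((B(-3) + 0/(2 - 1))*Y(1, v(-1)))*(-1) = ((1 + 0/(2 - 1))*((½ + 1)/1))*(-1) = ((1 + 0/1)*(1*(3/2)))*(-1) = ((1 + 0*1)*(3/2))*(-1) = ((1 + 0)*(3/2))*(-1) = (1*(3/2))*(-1) = (3/2)*(-1) = -3/2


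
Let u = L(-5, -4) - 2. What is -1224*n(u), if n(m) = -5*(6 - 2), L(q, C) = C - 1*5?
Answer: 24480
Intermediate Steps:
L(q, C) = -5 + C (L(q, C) = C - 5 = -5 + C)
u = -11 (u = (-5 - 4) - 2 = -9 - 2 = -11)
n(m) = -20 (n(m) = -5*4 = -20)
-1224*n(u) = -1224*(-20) = 24480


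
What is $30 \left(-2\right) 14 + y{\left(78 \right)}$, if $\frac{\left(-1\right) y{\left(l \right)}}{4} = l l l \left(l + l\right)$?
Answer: $-296121288$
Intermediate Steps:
$y{\left(l \right)} = - 8 l^{4}$ ($y{\left(l \right)} = - 4 l l l \left(l + l\right) = - 4 l^{2} l 2 l = - 4 l^{3} \cdot 2 l = - 4 \cdot 2 l^{4} = - 8 l^{4}$)
$30 \left(-2\right) 14 + y{\left(78 \right)} = 30 \left(-2\right) 14 - 8 \cdot 78^{4} = \left(-60\right) 14 - 296120448 = -840 - 296120448 = -296121288$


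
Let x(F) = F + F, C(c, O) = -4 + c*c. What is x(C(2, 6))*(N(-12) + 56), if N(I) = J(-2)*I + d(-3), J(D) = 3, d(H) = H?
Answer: 0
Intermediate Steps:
C(c, O) = -4 + c**2
x(F) = 2*F
N(I) = -3 + 3*I (N(I) = 3*I - 3 = -3 + 3*I)
x(C(2, 6))*(N(-12) + 56) = (2*(-4 + 2**2))*((-3 + 3*(-12)) + 56) = (2*(-4 + 4))*((-3 - 36) + 56) = (2*0)*(-39 + 56) = 0*17 = 0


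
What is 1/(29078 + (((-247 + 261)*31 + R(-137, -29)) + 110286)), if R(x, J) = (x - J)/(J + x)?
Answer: 83/11603288 ≈ 7.1531e-6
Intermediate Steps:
R(x, J) = (x - J)/(J + x)
1/(29078 + (((-247 + 261)*31 + R(-137, -29)) + 110286)) = 1/(29078 + (((-247 + 261)*31 + (-137 - 1*(-29))/(-29 - 137)) + 110286)) = 1/(29078 + ((14*31 + (-137 + 29)/(-166)) + 110286)) = 1/(29078 + ((434 - 1/166*(-108)) + 110286)) = 1/(29078 + ((434 + 54/83) + 110286)) = 1/(29078 + (36076/83 + 110286)) = 1/(29078 + 9189814/83) = 1/(11603288/83) = 83/11603288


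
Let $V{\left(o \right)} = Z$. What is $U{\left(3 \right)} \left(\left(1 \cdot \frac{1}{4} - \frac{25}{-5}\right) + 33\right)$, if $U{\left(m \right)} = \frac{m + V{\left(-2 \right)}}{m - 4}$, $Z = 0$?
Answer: $- \frac{459}{4} \approx -114.75$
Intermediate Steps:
$V{\left(o \right)} = 0$
$U{\left(m \right)} = \frac{m}{-4 + m}$ ($U{\left(m \right)} = \frac{m + 0}{m - 4} = \frac{m}{-4 + m}$)
$U{\left(3 \right)} \left(\left(1 \cdot \frac{1}{4} - \frac{25}{-5}\right) + 33\right) = \frac{3}{-4 + 3} \left(\left(1 \cdot \frac{1}{4} - \frac{25}{-5}\right) + 33\right) = \frac{3}{-1} \left(\left(1 \cdot \frac{1}{4} - -5\right) + 33\right) = 3 \left(-1\right) \left(\left(\frac{1}{4} + 5\right) + 33\right) = - 3 \left(\frac{21}{4} + 33\right) = \left(-3\right) \frac{153}{4} = - \frac{459}{4}$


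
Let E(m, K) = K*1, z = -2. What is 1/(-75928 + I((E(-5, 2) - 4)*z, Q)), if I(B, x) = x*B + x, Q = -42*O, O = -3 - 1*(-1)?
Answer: -1/75508 ≈ -1.3244e-5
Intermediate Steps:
E(m, K) = K
O = -2 (O = -3 + 1 = -2)
Q = 84 (Q = -42*(-2) = 84)
I(B, x) = x + B*x (I(B, x) = B*x + x = x + B*x)
1/(-75928 + I((E(-5, 2) - 4)*z, Q)) = 1/(-75928 + 84*(1 + (2 - 4)*(-2))) = 1/(-75928 + 84*(1 - 2*(-2))) = 1/(-75928 + 84*(1 + 4)) = 1/(-75928 + 84*5) = 1/(-75928 + 420) = 1/(-75508) = -1/75508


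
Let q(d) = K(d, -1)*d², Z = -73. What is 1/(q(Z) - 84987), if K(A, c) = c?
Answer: -1/90316 ≈ -1.1072e-5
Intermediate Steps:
q(d) = -d²
1/(q(Z) - 84987) = 1/(-1*(-73)² - 84987) = 1/(-1*5329 - 84987) = 1/(-5329 - 84987) = 1/(-90316) = -1/90316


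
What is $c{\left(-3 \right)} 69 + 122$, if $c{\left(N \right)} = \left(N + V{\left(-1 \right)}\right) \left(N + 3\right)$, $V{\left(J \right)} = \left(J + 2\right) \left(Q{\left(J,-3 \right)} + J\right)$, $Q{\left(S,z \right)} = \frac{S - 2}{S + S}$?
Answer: $122$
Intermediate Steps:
$Q{\left(S,z \right)} = \frac{-2 + S}{2 S}$
$V{\left(J \right)} = \left(2 + J\right) \left(J + \frac{-2 + J}{2 J}\right)$ ($V{\left(J \right)} = \left(J + 2\right) \left(\frac{-2 + J}{2 J} + J\right) = \left(2 + J\right) \left(J + \frac{-2 + J}{2 J}\right)$)
$c{\left(N \right)} = \left(\frac{1}{2} + N\right) \left(3 + N\right)$ ($c{\left(N \right)} = \left(N + \left(\left(-1\right)^{2} - \frac{2}{-1} + \frac{5}{2} \left(-1\right)\right)\right) \left(N + 3\right) = \left(N - - \frac{1}{2}\right) \left(3 + N\right) = \left(N + \left(1 + 2 - \frac{5}{2}\right)\right) \left(3 + N\right) = \left(N + \frac{1}{2}\right) \left(3 + N\right) = \left(\frac{1}{2} + N\right) \left(3 + N\right)$)
$c{\left(-3 \right)} 69 + 122 = \left(\frac{3}{2} + \left(-3\right)^{2} + \frac{7}{2} \left(-3\right)\right) 69 + 122 = \left(\frac{3}{2} + 9 - \frac{21}{2}\right) 69 + 122 = 0 \cdot 69 + 122 = 0 + 122 = 122$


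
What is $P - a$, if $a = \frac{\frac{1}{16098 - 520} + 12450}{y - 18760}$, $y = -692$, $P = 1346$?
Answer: $\frac{408063248677}{303023256} \approx 1346.6$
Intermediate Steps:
$a = - \frac{193946101}{303023256}$ ($a = \frac{\frac{1}{16098 - 520} + 12450}{-692 - 18760} = \frac{\frac{1}{15578} + 12450}{-19452} = \left(\frac{1}{15578} + 12450\right) \left(- \frac{1}{19452}\right) = \frac{193946101}{15578} \left(- \frac{1}{19452}\right) = - \frac{193946101}{303023256} \approx -0.64004$)
$P - a = 1346 - - \frac{193946101}{303023256} = 1346 + \frac{193946101}{303023256} = \frac{408063248677}{303023256}$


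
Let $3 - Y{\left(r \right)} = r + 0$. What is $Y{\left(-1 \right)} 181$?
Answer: $724$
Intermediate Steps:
$Y{\left(r \right)} = 3 - r$ ($Y{\left(r \right)} = 3 - \left(r + 0\right) = 3 - r$)
$Y{\left(-1 \right)} 181 = \left(3 - -1\right) 181 = \left(3 + 1\right) 181 = 4 \cdot 181 = 724$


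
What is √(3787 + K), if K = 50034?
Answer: √53821 ≈ 231.99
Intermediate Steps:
√(3787 + K) = √(3787 + 50034) = √53821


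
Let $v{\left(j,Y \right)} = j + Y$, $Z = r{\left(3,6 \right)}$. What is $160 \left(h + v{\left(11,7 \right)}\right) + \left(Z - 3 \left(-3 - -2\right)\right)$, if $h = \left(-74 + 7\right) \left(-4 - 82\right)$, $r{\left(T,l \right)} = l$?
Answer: $924809$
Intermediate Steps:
$Z = 6$
$v{\left(j,Y \right)} = Y + j$
$h = 5762$ ($h = \left(-67\right) \left(-86\right) = 5762$)
$160 \left(h + v{\left(11,7 \right)}\right) + \left(Z - 3 \left(-3 - -2\right)\right) = 160 \left(5762 + \left(7 + 11\right)\right) + \left(6 - 3 \left(-3 - -2\right)\right) = 160 \left(5762 + 18\right) + \left(6 - 3 \left(-3 + 2\right)\right) = 160 \cdot 5780 + \left(6 - -3\right) = 924800 + \left(6 + 3\right) = 924800 + 9 = 924809$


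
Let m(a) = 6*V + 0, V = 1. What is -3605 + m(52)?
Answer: -3599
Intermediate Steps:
m(a) = 6 (m(a) = 6*1 + 0 = 6 + 0 = 6)
-3605 + m(52) = -3605 + 6 = -3599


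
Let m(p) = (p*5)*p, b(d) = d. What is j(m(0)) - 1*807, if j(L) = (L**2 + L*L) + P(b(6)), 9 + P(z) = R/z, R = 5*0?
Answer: -816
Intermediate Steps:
R = 0
P(z) = -9 (P(z) = -9 + 0/z = -9 + 0 = -9)
m(p) = 5*p**2 (m(p) = (5*p)*p = 5*p**2)
j(L) = -9 + 2*L**2 (j(L) = (L**2 + L*L) - 9 = (L**2 + L**2) - 9 = 2*L**2 - 9 = -9 + 2*L**2)
j(m(0)) - 1*807 = (-9 + 2*(5*0**2)**2) - 1*807 = (-9 + 2*(5*0)**2) - 807 = (-9 + 2*0**2) - 807 = (-9 + 2*0) - 807 = (-9 + 0) - 807 = -9 - 807 = -816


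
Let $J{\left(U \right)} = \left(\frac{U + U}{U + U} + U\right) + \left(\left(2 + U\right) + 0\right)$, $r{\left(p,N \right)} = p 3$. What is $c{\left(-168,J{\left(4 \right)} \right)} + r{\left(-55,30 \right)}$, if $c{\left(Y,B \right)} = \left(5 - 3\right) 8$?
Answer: $-149$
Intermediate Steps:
$r{\left(p,N \right)} = 3 p$
$J{\left(U \right)} = 3 + 2 U$ ($J{\left(U \right)} = \left(\frac{2 U}{2 U} + U\right) + \left(2 + U\right) = \left(2 U \frac{1}{2 U} + U\right) + \left(2 + U\right) = \left(1 + U\right) + \left(2 + U\right) = 3 + 2 U$)
$c{\left(Y,B \right)} = 16$ ($c{\left(Y,B \right)} = 2 \cdot 8 = 16$)
$c{\left(-168,J{\left(4 \right)} \right)} + r{\left(-55,30 \right)} = 16 + 3 \left(-55\right) = 16 - 165 = -149$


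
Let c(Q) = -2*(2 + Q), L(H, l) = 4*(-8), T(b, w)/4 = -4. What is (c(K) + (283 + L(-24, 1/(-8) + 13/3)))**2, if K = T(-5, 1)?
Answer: 77841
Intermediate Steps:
T(b, w) = -16 (T(b, w) = 4*(-4) = -16)
K = -16
L(H, l) = -32
c(Q) = -4 - 2*Q
(c(K) + (283 + L(-24, 1/(-8) + 13/3)))**2 = ((-4 - 2*(-16)) + (283 - 32))**2 = ((-4 + 32) + 251)**2 = (28 + 251)**2 = 279**2 = 77841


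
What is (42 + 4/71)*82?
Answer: 244852/71 ≈ 3448.6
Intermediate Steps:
(42 + 4/71)*82 = (2986/71)*82 = 244852/71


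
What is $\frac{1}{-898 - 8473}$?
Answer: $- \frac{1}{9371} \approx -0.00010671$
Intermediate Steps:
$\frac{1}{-898 - 8473} = \frac{1}{-9371} = - \frac{1}{9371}$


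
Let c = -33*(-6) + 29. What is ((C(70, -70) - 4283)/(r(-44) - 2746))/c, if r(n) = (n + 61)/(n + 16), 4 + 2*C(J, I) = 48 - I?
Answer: 118328/17457435 ≈ 0.0067781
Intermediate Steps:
C(J, I) = 22 - I/2 (C(J, I) = -2 + (48 - I)/2 = -2 + (24 - I/2) = 22 - I/2)
r(n) = (61 + n)/(16 + n)
c = 227 (c = 198 + 29 = 227)
((C(70, -70) - 4283)/(r(-44) - 2746))/c = (((22 - ½*(-70)) - 4283)/((61 - 44)/(16 - 44) - 2746))/227 = (((22 + 35) - 4283)/(17/(-28) - 2746))*(1/227) = ((57 - 4283)/(-1/28*17 - 2746))*(1/227) = -4226/(-17/28 - 2746)*(1/227) = -4226/(-76905/28)*(1/227) = -4226*(-28/76905)*(1/227) = (118328/76905)*(1/227) = 118328/17457435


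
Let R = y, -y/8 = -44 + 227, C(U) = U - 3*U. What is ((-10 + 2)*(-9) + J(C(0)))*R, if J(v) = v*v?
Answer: -105408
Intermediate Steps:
C(U) = -2*U
J(v) = v²
y = -1464 (y = -8*(-44 + 227) = -8*183 = -1464)
R = -1464
((-10 + 2)*(-9) + J(C(0)))*R = ((-10 + 2)*(-9) + (-2*0)²)*(-1464) = (-8*(-9) + 0²)*(-1464) = (72 + 0)*(-1464) = 72*(-1464) = -105408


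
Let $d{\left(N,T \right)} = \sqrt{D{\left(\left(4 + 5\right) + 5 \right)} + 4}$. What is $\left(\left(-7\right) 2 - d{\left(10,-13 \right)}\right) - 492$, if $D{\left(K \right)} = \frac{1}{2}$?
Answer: $-506 - \frac{3 \sqrt{2}}{2} \approx -508.12$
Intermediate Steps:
$D{\left(K \right)} = \frac{1}{2}$
$d{\left(N,T \right)} = \frac{3 \sqrt{2}}{2}$ ($d{\left(N,T \right)} = \sqrt{\frac{1}{2} + 4} = \sqrt{\frac{9}{2}} = \frac{3 \sqrt{2}}{2}$)
$\left(\left(-7\right) 2 - d{\left(10,-13 \right)}\right) - 492 = \left(\left(-7\right) 2 - \frac{3 \sqrt{2}}{2}\right) - 492 = \left(-14 - \frac{3 \sqrt{2}}{2}\right) - 492 = -506 - \frac{3 \sqrt{2}}{2}$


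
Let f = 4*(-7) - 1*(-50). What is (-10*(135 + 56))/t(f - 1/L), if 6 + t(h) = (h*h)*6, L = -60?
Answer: -1146000/1741441 ≈ -0.65808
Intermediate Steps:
f = 22 (f = -28 + 50 = 22)
t(h) = -6 + 6*h**2 (t(h) = -6 + (h*h)*6 = -6 + h**2*6 = -6 + 6*h**2)
(-10*(135 + 56))/t(f - 1/L) = (-10*(135 + 56))/(-6 + 6*(22 - 1/(-60))**2) = (-10*191)/(-6 + 6*(22 - 1*(-1/60))**2) = -1910/(-6 + 6*(22 + 1/60)**2) = -1910/(-6 + 6*(1321/60)**2) = -1910/(-6 + 6*(1745041/3600)) = -1910/(-6 + 1745041/600) = -1910/1741441/600 = -1910*600/1741441 = -1146000/1741441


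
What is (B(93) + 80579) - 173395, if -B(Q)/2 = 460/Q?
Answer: -8632808/93 ≈ -92826.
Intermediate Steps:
B(Q) = -920/Q
(B(93) + 80579) - 173395 = (-920/93 + 80579) - 173395 = 7492927/93 - 173395 = -8632808/93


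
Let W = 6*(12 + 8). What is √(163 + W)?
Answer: √283 ≈ 16.823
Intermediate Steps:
W = 120 (W = 6*20 = 120)
√(163 + W) = √(163 + 120) = √283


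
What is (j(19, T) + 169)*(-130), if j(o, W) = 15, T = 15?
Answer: -23920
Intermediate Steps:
(j(19, T) + 169)*(-130) = (15 + 169)*(-130) = 184*(-130) = -23920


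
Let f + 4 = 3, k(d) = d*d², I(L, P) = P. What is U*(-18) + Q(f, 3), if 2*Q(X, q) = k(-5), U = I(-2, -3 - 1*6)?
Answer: 199/2 ≈ 99.500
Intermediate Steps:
U = -9 (U = -3 - 1*6 = -3 - 6 = -9)
k(d) = d³
f = -1 (f = -4 + 3 = -1)
Q(X, q) = -125/2 (Q(X, q) = (½)*(-5)³ = (½)*(-125) = -125/2)
U*(-18) + Q(f, 3) = -9*(-18) - 125/2 = 162 - 125/2 = 199/2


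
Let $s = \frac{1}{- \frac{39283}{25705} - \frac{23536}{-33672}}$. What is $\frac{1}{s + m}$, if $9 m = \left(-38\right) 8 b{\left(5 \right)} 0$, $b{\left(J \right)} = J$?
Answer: $- \frac{89718037}{108192345} \approx -0.82925$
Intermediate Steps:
$s = - \frac{108192345}{89718037}$ ($s = \frac{1}{\left(-39283\right) \frac{1}{25705} - - \frac{2942}{4209}} = \frac{1}{- \frac{39283}{25705} + \frac{2942}{4209}} = \frac{1}{- \frac{89718037}{108192345}} = - \frac{108192345}{89718037} \approx -1.2059$)
$m = 0$ ($m = \frac{\left(-38\right) 8 \cdot 5 \cdot 0}{9} = \frac{\left(-304\right) 0}{9} = \frac{1}{9} \cdot 0 = 0$)
$\frac{1}{s + m} = \frac{1}{- \frac{108192345}{89718037} + 0} = \frac{1}{- \frac{108192345}{89718037}} = - \frac{89718037}{108192345}$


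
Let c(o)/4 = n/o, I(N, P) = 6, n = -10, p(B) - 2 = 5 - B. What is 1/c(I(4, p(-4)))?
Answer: -3/20 ≈ -0.15000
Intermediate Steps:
p(B) = 7 - B (p(B) = 2 + (5 - B) = 7 - B)
c(o) = -40/o (c(o) = 4*(-10/o) = -40/o)
1/c(I(4, p(-4))) = 1/(-40/6) = 1/(-40*⅙) = 1/(-20/3) = -3/20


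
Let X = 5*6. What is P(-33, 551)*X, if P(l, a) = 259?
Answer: 7770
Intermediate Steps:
X = 30
P(-33, 551)*X = 259*30 = 7770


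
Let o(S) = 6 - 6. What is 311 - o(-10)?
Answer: 311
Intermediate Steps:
o(S) = 0
311 - o(-10) = 311 - 1*0 = 311 + 0 = 311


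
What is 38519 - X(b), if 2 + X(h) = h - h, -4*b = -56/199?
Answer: 38521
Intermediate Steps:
b = 14/199 (b = -(-14)/199 = -¼*(-56/199) = 14/199 ≈ 0.070352)
X(h) = -2 (X(h) = -2 + (h - h) = -2 + 0 = -2)
38519 - X(b) = 38519 - 1*(-2) = 38519 + 2 = 38521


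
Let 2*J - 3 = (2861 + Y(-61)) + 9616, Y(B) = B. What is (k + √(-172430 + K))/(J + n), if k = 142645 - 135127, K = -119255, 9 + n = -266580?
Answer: -15036/520759 - 2*I*√291685/520759 ≈ -0.028873 - 0.0020742*I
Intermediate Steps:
n = -266589 (n = -9 - 266580 = -266589)
J = 12419/2 (J = 3/2 + ((2861 - 61) + 9616)/2 = 3/2 + (2800 + 9616)/2 = 3/2 + (½)*12416 = 3/2 + 6208 = 12419/2 ≈ 6209.5)
k = 7518
(k + √(-172430 + K))/(J + n) = (7518 + √(-172430 - 119255))/(12419/2 - 266589) = (7518 + √(-291685))/(-520759/2) = (7518 + I*√291685)*(-2/520759) = -15036/520759 - 2*I*√291685/520759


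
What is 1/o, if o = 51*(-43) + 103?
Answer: -1/2090 ≈ -0.00047847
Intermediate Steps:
o = -2090 (o = -2193 + 103 = -2090)
1/o = 1/(-2090) = -1/2090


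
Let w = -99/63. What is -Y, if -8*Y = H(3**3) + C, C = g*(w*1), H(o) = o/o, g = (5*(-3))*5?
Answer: 104/7 ≈ 14.857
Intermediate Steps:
w = -11/7 (w = -99*1/63 = -11/7 ≈ -1.5714)
g = -75 (g = -15*5 = -75)
H(o) = 1
C = 825/7 (C = -(-825)/7 = -75*(-11/7) = 825/7 ≈ 117.86)
Y = -104/7 (Y = -(1 + 825/7)/8 = -1/8*832/7 = -104/7 ≈ -14.857)
-Y = -1*(-104/7) = 104/7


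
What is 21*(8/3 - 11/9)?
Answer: 91/3 ≈ 30.333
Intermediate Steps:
21*(8/3 - 11/9) = 21*(13/9) = 91/3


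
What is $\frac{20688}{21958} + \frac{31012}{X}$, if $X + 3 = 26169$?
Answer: $\frac{305570926}{143638257} \approx 2.1274$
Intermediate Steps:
$X = 26166$ ($X = -3 + 26169 = 26166$)
$\frac{20688}{21958} + \frac{31012}{X} = \frac{20688}{21958} + \frac{31012}{26166} = 20688 \cdot \frac{1}{21958} + 31012 \cdot \frac{1}{26166} = \frac{10344}{10979} + \frac{15506}{13083} = \frac{305570926}{143638257}$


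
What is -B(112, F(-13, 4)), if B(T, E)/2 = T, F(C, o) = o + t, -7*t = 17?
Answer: -224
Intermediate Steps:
t = -17/7 (t = -⅐*17 = -17/7 ≈ -2.4286)
F(C, o) = -17/7 + o (F(C, o) = o - 17/7 = -17/7 + o)
B(T, E) = 2*T
-B(112, F(-13, 4)) = -2*112 = -1*224 = -224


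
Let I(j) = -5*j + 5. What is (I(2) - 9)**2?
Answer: 196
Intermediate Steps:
I(j) = 5 - 5*j
(I(2) - 9)**2 = ((5 - 5*2) - 9)**2 = ((5 - 10) - 9)**2 = (-5 - 9)**2 = (-14)**2 = 196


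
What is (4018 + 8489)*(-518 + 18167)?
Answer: 220736043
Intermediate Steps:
(4018 + 8489)*(-518 + 18167) = 12507*17649 = 220736043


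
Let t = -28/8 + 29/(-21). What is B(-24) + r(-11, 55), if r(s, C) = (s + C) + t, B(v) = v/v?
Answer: 1685/42 ≈ 40.119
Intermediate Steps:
B(v) = 1
t = -205/42 (t = -28*1/8 + 29*(-1/21) = -7/2 - 29/21 = -205/42 ≈ -4.8810)
r(s, C) = -205/42 + C + s (r(s, C) = (s + C) - 205/42 = (C + s) - 205/42 = -205/42 + C + s)
B(-24) + r(-11, 55) = 1 + (-205/42 + 55 - 11) = 1 + 1643/42 = 1685/42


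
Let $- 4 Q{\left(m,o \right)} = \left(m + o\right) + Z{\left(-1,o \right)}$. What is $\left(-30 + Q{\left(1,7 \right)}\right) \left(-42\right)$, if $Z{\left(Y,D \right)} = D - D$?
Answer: $1344$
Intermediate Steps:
$Z{\left(Y,D \right)} = 0$
$Q{\left(m,o \right)} = - \frac{m}{4} - \frac{o}{4}$ ($Q{\left(m,o \right)} = - \frac{\left(m + o\right) + 0}{4} = - \frac{m + o}{4} = - \frac{m}{4} - \frac{o}{4}$)
$\left(-30 + Q{\left(1,7 \right)}\right) \left(-42\right) = \left(-30 - 2\right) \left(-42\right) = \left(-32\right) \left(-42\right) = 1344$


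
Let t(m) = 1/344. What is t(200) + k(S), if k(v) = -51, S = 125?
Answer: -17543/344 ≈ -50.997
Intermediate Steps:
t(m) = 1/344
t(200) + k(S) = 1/344 - 51 = -17543/344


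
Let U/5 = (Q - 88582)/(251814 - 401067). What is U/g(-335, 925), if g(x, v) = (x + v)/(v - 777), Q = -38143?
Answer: 9377650/8805927 ≈ 1.0649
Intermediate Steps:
g(x, v) = (v + x)/(-777 + v)
U = 633625/149253 (U = 5*((-38143 - 88582)/(251814 - 401067)) = 5*(-126725/(-149253)) = 5*(-126725*(-1/149253)) = 5*(126725/149253) = 633625/149253 ≈ 4.2453)
U/g(-335, 925) = 633625/(149253*(((925 - 335)/(-777 + 925)))) = 633625/(149253*((590/148))) = 633625/(149253*(((1/148)*590))) = 633625/(149253*(295/74)) = (633625/149253)*(74/295) = 9377650/8805927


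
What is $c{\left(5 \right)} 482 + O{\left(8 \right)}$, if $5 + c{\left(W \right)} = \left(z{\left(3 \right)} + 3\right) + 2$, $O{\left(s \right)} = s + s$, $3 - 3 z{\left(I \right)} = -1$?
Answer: $\frac{1976}{3} \approx 658.67$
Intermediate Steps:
$z{\left(I \right)} = \frac{4}{3}$ ($z{\left(I \right)} = 1 - - \frac{1}{3} = 1 + \frac{1}{3} = \frac{4}{3}$)
$O{\left(s \right)} = 2 s$
$c{\left(W \right)} = \frac{4}{3}$ ($c{\left(W \right)} = -5 + \left(\left(\frac{4}{3} + 3\right) + 2\right) = -5 + \left(\frac{13}{3} + 2\right) = -5 + \frac{19}{3} = \frac{4}{3}$)
$c{\left(5 \right)} 482 + O{\left(8 \right)} = \frac{4}{3} \cdot 482 + 2 \cdot 8 = \frac{1928}{3} + 16 = \frac{1976}{3}$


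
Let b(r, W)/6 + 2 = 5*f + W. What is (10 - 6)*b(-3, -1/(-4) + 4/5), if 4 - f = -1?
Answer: 2886/5 ≈ 577.20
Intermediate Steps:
f = 5 (f = 4 - 1*(-1) = 4 + 1 = 5)
b(r, W) = 138 + 6*W (b(r, W) = -12 + 6*(5*5 + W) = -12 + 6*(25 + W) = -12 + (150 + 6*W) = 138 + 6*W)
(10 - 6)*b(-3, -1/(-4) + 4/5) = (10 - 6)*(138 + 6*(-1/(-4) + 4/5)) = 4*(138 + 6*(-1*(-1/4) + 4*(1/5))) = 4*(138 + 6*(1/4 + 4/5)) = 4*(138 + 6*(21/20)) = 4*(138 + 63/10) = 4*(1443/10) = 2886/5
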